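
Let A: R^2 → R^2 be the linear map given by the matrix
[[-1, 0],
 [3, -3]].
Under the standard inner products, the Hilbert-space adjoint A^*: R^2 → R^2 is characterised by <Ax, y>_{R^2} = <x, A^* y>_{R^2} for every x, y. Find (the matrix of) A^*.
A^* = A^T =
[[-1, 3],
 [0, -3]]

For real matrices with standard dot products, the defining identity <Ax, y> = <x, A^* y> gives (Ax)^T y = x^T (A^*) y, i.e. x^T A^T y = x^T (A^*) y. Since this holds for all x, y, we must have A^* = A^T. Therefore
A^* =
[[-1, 3],
 [0, -3]].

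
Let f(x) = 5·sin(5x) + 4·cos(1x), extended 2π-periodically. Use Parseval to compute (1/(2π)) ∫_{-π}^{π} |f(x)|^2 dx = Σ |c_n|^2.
Σ |c_n|^2 = 41/2

Expand |f|^2 and use orthogonality of {sin(nx), cos(mx)} on [-π, π]:
  ∫_{-π}^{π} sin(nx)^2 dx = π, ∫ cos(mx)^2 dx = π, and cross terms integrate to 0.
So ∫_{-π}^{π} f(x)^2 dx = 5^2 · π + 4^2 · π = (25 + 16)π.
Divide by 2π: (25 + 16)/2 = 41/2.
By Parseval, this equals Σ |c_n|^2.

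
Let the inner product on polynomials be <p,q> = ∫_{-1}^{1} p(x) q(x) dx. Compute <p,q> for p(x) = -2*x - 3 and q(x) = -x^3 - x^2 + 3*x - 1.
<p,q> = 24/5

Expand the product: p(x)·q(x) = 2*x^4 + 5*x^3 - 3*x^2 - 7*x + 3.
∫_{-1}^{1} of each monomial x^k gives [2/(k+1) if k even, 0 if k odd]. Integrating term-by-term (or equivalently evaluating the antiderivative F(x) = 2*x^5/5 + 5*x^4/4 - x^3 - 7*x^2/2 + 3*x at the endpoints):
  F(1) − F(−1) = 3/20 − (-93/20) = 24/5.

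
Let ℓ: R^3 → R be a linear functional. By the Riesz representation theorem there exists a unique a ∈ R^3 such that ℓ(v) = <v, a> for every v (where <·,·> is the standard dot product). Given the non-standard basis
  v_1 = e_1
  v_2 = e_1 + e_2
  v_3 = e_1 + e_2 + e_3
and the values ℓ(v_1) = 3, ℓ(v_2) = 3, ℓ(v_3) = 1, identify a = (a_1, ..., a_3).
a = (3, 0, -2)

Write a = (a_1, ..., a_3) in the standard basis. For each basis vector v_i, ℓ(v_i) = <v_i, a> is a linear equation in the a_j's. Collect the n equations into a matrix system V a = ℓ, where row i of V is v_i (expressed in the standard basis). Since V is invertible (lower-triangular with 1s on the diagonal, up to permutation), solve by back-substitution:
  V =
[[1, 0, 0],
 [1, 1, 0],
 [1, 1, 1]]
  V a = (3, 3, 1)
Solving gives a = (3, 0, -2).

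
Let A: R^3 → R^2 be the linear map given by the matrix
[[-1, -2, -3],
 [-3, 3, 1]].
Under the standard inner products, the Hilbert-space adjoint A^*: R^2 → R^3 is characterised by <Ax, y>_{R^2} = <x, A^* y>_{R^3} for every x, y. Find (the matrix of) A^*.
A^* = A^T =
[[-1, -3],
 [-2, 3],
 [-3, 1]]

For real matrices with standard dot products, the defining identity <Ax, y> = <x, A^* y> gives (Ax)^T y = x^T (A^*) y, i.e. x^T A^T y = x^T (A^*) y. Since this holds for all x, y, we must have A^* = A^T. Therefore
A^* =
[[-1, -3],
 [-2, 3],
 [-3, 1]].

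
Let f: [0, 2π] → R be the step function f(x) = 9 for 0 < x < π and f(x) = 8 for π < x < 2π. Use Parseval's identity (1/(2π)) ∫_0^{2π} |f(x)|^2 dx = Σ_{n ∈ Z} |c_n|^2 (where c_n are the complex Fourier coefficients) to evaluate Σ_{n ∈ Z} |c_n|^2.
Σ |c_n|^2 = 145/2

Parseval equates the L^2 energy of f (normalised by 1/(2π)) with the ℓ^2 sum of its Fourier coefficients: (1/(2π)) ∫_0^{2π} |f|^2 = Σ |c_n|^2.
Compute the left side: (1/(2π)) [∫_0^π 9^2 dx + ∫_π^{2π} 8^2 dx] = (1/(2π)) · (81π + 64π) = (81 + 64)/2 = 145/2.
So Σ_{n ∈ Z} |c_n|^2 = 145/2.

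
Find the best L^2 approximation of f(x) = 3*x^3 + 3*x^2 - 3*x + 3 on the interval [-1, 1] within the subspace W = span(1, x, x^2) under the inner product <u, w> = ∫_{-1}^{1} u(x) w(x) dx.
g(x) = 3*x^2 - 6*x/5 + 3

The best approximation g ∈ W is the orthogonal projection of f onto W. Writing g = a_0 + a_1 x + a_2 x^2, the coefficients solve the normal equations G · a = b where
  G_{ij} = <φ_i, φ_j> and b_i = <f, φ_i>, with φ_0 = 1, φ_1 = x, φ_2 = x^2.
G =
  [2, 0, 2/3]
  [0, 2/3, 0]
  [2/3, 0, 2/5],
b = (8, -4/5, 16/5).
Solving gives a_0 = 3, a_1 = -6/5, a_2 = 3, so
  g(x) = 3*x^2 - 6*x/5 + 3.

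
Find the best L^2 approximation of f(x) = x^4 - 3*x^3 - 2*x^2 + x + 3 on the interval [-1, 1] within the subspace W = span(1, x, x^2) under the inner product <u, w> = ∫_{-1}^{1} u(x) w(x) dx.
g(x) = -8*x^2/7 - 4*x/5 + 102/35

The best approximation g ∈ W is the orthogonal projection of f onto W. Writing g = a_0 + a_1 x + a_2 x^2, the coefficients solve the normal equations G · a = b where
  G_{ij} = <φ_i, φ_j> and b_i = <f, φ_i>, with φ_0 = 1, φ_1 = x, φ_2 = x^2.
G =
  [2, 0, 2/3]
  [0, 2/3, 0]
  [2/3, 0, 2/5],
b = (76/15, -8/15, 52/35).
Solving gives a_0 = 102/35, a_1 = -4/5, a_2 = -8/7, so
  g(x) = -8*x^2/7 - 4*x/5 + 102/35.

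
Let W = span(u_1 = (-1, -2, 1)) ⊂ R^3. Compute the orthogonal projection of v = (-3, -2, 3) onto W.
proj_W(v) = (-5/3, -10/3, 5/3)

Set up U = [u_1 | ... | u_1] ∈ R^(3×1). The projector onto W = col(U) is P = U (U^T U)^(-1) U^T.
Compute U^T U =
  [6],
and U^T v = (10).
Solve U^T U · c = U^T v for the coefficients: c = (5/3). The projection is proj_W(v) = U c.
Check: (v - proj_W(v)) · u_1 = 0  (should be 0).
Result: proj_W(v) = (-5/3, -10/3, 5/3).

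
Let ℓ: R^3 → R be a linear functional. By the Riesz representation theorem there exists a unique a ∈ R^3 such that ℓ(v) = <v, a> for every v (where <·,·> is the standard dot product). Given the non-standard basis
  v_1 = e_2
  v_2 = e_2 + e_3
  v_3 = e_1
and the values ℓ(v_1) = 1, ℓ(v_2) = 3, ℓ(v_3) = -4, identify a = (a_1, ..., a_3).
a = (-4, 1, 2)

Write a = (a_1, ..., a_3) in the standard basis. For each basis vector v_i, ℓ(v_i) = <v_i, a> is a linear equation in the a_j's. Collect the n equations into a matrix system V a = ℓ, where row i of V is v_i (expressed in the standard basis). Since V is invertible (lower-triangular with 1s on the diagonal, up to permutation), solve by back-substitution:
  V =
[[0, 1, 0],
 [0, 1, 1],
 [1, 0, 0]]
  V a = (1, 3, -4)
Solving gives a = (-4, 1, 2).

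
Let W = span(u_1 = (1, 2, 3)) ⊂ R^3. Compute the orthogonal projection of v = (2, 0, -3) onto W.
proj_W(v) = (-1/2, -1, -3/2)

Set up U = [u_1 | ... | u_1] ∈ R^(3×1). The projector onto W = col(U) is P = U (U^T U)^(-1) U^T.
Compute U^T U =
  [14],
and U^T v = (-7).
Solve U^T U · c = U^T v for the coefficients: c = (-1/2). The projection is proj_W(v) = U c.
Check: (v - proj_W(v)) · u_1 = 0  (should be 0).
Result: proj_W(v) = (-1/2, -1, -3/2).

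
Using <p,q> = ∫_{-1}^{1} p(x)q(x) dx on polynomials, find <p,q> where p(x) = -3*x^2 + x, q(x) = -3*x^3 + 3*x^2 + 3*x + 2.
<p,q> = -34/5

Expand the product: p(x)·q(x) = 9*x^5 - 12*x^4 - 6*x^3 - 3*x^2 + 2*x.
∫_{-1}^{1} of each monomial x^k gives [2/(k+1) if k even, 0 if k odd]. Integrating term-by-term (or equivalently evaluating the antiderivative F(x) = 3*x^6/2 - 12*x^5/5 - 3*x^4/2 - x^3 + x^2 at the endpoints):
  F(1) − F(−1) = -12/5 − (22/5) = -34/5.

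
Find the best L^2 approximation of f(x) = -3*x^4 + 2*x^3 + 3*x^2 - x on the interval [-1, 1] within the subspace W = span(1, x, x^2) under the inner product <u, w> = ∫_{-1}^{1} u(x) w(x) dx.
g(x) = 3*x^2/7 + x/5 + 9/35

The best approximation g ∈ W is the orthogonal projection of f onto W. Writing g = a_0 + a_1 x + a_2 x^2, the coefficients solve the normal equations G · a = b where
  G_{ij} = <φ_i, φ_j> and b_i = <f, φ_i>, with φ_0 = 1, φ_1 = x, φ_2 = x^2.
G =
  [2, 0, 2/3]
  [0, 2/3, 0]
  [2/3, 0, 2/5],
b = (4/5, 2/15, 12/35).
Solving gives a_0 = 9/35, a_1 = 1/5, a_2 = 3/7, so
  g(x) = 3*x^2/7 + x/5 + 9/35.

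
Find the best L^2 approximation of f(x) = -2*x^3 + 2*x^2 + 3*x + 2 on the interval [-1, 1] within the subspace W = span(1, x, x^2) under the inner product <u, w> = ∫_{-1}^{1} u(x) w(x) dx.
g(x) = 2*x^2 + 9*x/5 + 2

The best approximation g ∈ W is the orthogonal projection of f onto W. Writing g = a_0 + a_1 x + a_2 x^2, the coefficients solve the normal equations G · a = b where
  G_{ij} = <φ_i, φ_j> and b_i = <f, φ_i>, with φ_0 = 1, φ_1 = x, φ_2 = x^2.
G =
  [2, 0, 2/3]
  [0, 2/3, 0]
  [2/3, 0, 2/5],
b = (16/3, 6/5, 32/15).
Solving gives a_0 = 2, a_1 = 9/5, a_2 = 2, so
  g(x) = 2*x^2 + 9*x/5 + 2.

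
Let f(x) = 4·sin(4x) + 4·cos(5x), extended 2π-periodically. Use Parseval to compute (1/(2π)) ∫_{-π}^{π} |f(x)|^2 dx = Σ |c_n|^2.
Σ |c_n|^2 = 16

Expand |f|^2 and use orthogonality of {sin(nx), cos(mx)} on [-π, π]:
  ∫_{-π}^{π} sin(nx)^2 dx = π, ∫ cos(mx)^2 dx = π, and cross terms integrate to 0.
So ∫_{-π}^{π} f(x)^2 dx = 4^2 · π + 4^2 · π = (16 + 16)π.
Divide by 2π: (16 + 16)/2 = 16.
By Parseval, this equals Σ |c_n|^2.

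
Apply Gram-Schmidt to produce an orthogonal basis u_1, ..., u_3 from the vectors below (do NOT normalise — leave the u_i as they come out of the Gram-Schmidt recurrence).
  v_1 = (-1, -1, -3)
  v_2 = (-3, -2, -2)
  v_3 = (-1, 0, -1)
Orthogonal basis:
  u_1 = (-1, -1, -3)
  u_2 = (-2, -1, 1)
  u_3 = (-10/33, 35/66, -5/66)

Apply the Gram-Schmidt recurrence
  u_1 = v_1
  u_i = v_i − Σ_{j<i} ((v_i · u_j) / (u_j · u_j)) · u_j.

Step by step this gives:
  u_1 = (-1, -1, -3)
  u_2 = (-2, -1, 1)
  u_3 = (-10/33, 35/66, -5/66)

Orthogonality check:
  u_2 · u_1 = 0 (should be 0)
  u_3 · u_1 = 0 (should be 0)
  u_3 · u_2 = 0 (should be 0)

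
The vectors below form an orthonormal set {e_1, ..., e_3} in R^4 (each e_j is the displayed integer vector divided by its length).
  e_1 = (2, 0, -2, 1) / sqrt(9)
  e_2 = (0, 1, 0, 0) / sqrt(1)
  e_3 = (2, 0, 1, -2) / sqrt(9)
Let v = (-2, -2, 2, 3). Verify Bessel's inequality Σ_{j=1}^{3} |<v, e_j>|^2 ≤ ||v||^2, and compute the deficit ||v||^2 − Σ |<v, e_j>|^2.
Σ |<v, e_j>|^2 = 125/9; ||v||^2 = 21; deficit = 64/9

Write each e_j = u_j / sqrt(<u_j, u_j>) where u_j is the displayed integer vector. Then <v, e_j> = <v, u_j> / sqrt(<u_j, u_j>), so |<v, e_j>|^2 = <v, u_j>^2 / <u_j, u_j>.
Coefficients: <v, e_1> = -5/sqrt(9), <v, e_2> = -2/sqrt(1), <v, e_3> = -8/sqrt(9).
Square and sum: Σ |<v, e_j>|^2 = 125/9.
Compute ||v||^2 = v·v = 21.
Deficit = 21 − 125/9 = 64/9 ≥ 0, confirming Bessel's inequality. (The deficit equals ||v − Σ <v,e_j> e_j||^2, the squared distance from v to span{e_j}.)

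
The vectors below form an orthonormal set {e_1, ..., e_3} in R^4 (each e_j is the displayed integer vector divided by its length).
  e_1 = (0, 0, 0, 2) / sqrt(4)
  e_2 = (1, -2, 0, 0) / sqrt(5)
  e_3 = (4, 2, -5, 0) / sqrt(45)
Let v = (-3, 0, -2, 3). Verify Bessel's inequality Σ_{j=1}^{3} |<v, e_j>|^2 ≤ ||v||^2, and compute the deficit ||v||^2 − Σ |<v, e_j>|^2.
Σ |<v, e_j>|^2 = 98/9; ||v||^2 = 22; deficit = 100/9

Write each e_j = u_j / sqrt(<u_j, u_j>) where u_j is the displayed integer vector. Then <v, e_j> = <v, u_j> / sqrt(<u_j, u_j>), so |<v, e_j>|^2 = <v, u_j>^2 / <u_j, u_j>.
Coefficients: <v, e_1> = 6/sqrt(4), <v, e_2> = -3/sqrt(5), <v, e_3> = -2/sqrt(45).
Square and sum: Σ |<v, e_j>|^2 = 98/9.
Compute ||v||^2 = v·v = 22.
Deficit = 22 − 98/9 = 100/9 ≥ 0, confirming Bessel's inequality. (The deficit equals ||v − Σ <v,e_j> e_j||^2, the squared distance from v to span{e_j}.)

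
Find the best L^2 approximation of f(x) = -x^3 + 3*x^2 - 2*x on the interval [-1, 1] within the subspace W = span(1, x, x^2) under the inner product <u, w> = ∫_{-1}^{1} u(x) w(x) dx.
g(x) = 3*x^2 - 13*x/5

The best approximation g ∈ W is the orthogonal projection of f onto W. Writing g = a_0 + a_1 x + a_2 x^2, the coefficients solve the normal equations G · a = b where
  G_{ij} = <φ_i, φ_j> and b_i = <f, φ_i>, with φ_0 = 1, φ_1 = x, φ_2 = x^2.
G =
  [2, 0, 2/3]
  [0, 2/3, 0]
  [2/3, 0, 2/5],
b = (2, -26/15, 6/5).
Solving gives a_0 = 0, a_1 = -13/5, a_2 = 3, so
  g(x) = 3*x^2 - 13*x/5.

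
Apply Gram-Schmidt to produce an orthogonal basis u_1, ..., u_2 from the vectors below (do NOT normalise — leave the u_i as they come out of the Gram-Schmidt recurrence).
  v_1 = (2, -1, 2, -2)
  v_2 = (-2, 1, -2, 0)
Orthogonal basis:
  u_1 = (2, -1, 2, -2)
  u_2 = (-8/13, 4/13, -8/13, -18/13)

Apply the Gram-Schmidt recurrence
  u_1 = v_1
  u_i = v_i − Σ_{j<i} ((v_i · u_j) / (u_j · u_j)) · u_j.

Step by step this gives:
  u_1 = (2, -1, 2, -2)
  u_2 = (-8/13, 4/13, -8/13, -18/13)

Orthogonality check:
  u_2 · u_1 = 0 (should be 0)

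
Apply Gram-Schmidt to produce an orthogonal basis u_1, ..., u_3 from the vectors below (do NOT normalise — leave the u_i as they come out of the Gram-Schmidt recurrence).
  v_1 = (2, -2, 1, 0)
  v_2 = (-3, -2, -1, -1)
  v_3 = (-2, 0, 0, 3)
Orthogonal basis:
  u_1 = (2, -2, 1, 0)
  u_2 = (-7/3, -8/3, -2/3, -1)
  u_3 = (-5/6, -4/7, 11/21, 131/42)

Apply the Gram-Schmidt recurrence
  u_1 = v_1
  u_i = v_i − Σ_{j<i} ((v_i · u_j) / (u_j · u_j)) · u_j.

Step by step this gives:
  u_1 = (2, -2, 1, 0)
  u_2 = (-7/3, -8/3, -2/3, -1)
  u_3 = (-5/6, -4/7, 11/21, 131/42)

Orthogonality check:
  u_2 · u_1 = 0 (should be 0)
  u_3 · u_1 = 0 (should be 0)
  u_3 · u_2 = 0 (should be 0)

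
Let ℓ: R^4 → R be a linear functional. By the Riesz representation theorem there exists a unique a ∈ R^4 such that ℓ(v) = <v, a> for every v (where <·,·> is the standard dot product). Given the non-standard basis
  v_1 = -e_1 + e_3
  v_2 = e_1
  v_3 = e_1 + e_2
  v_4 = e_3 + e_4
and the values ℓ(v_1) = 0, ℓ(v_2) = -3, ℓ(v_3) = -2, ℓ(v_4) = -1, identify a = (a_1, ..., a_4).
a = (-3, 1, -3, 2)

Write a = (a_1, ..., a_4) in the standard basis. For each basis vector v_i, ℓ(v_i) = <v_i, a> is a linear equation in the a_j's. Collect the n equations into a matrix system V a = ℓ, where row i of V is v_i (expressed in the standard basis). Since V is invertible (lower-triangular with 1s on the diagonal, up to permutation), solve by back-substitution:
  V =
[[-1, 0, 1, 0],
 [1, 0, 0, 0],
 [1, 1, 0, 0],
 [0, 0, 1, 1]]
  V a = (0, -3, -2, -1)
Solving gives a = (-3, 1, -3, 2).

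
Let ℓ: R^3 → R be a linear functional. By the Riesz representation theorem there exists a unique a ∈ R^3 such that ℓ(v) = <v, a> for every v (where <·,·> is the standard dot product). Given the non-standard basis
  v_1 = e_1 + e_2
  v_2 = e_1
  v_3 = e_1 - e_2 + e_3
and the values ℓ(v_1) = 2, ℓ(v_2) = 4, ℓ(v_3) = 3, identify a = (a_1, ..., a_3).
a = (4, -2, -3)

Write a = (a_1, ..., a_3) in the standard basis. For each basis vector v_i, ℓ(v_i) = <v_i, a> is a linear equation in the a_j's. Collect the n equations into a matrix system V a = ℓ, where row i of V is v_i (expressed in the standard basis). Since V is invertible (lower-triangular with 1s on the diagonal, up to permutation), solve by back-substitution:
  V =
[[1, 1, 0],
 [1, 0, 0],
 [1, -1, 1]]
  V a = (2, 4, 3)
Solving gives a = (4, -2, -3).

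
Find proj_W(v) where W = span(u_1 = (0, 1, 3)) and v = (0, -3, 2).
proj_W(v) = (0, 3/10, 9/10)

Set up U = [u_1 | ... | u_1] ∈ R^(3×1). The projector onto W = col(U) is P = U (U^T U)^(-1) U^T.
Compute U^T U =
  [10],
and U^T v = (3).
Solve U^T U · c = U^T v for the coefficients: c = (3/10). The projection is proj_W(v) = U c.
Check: (v - proj_W(v)) · u_1 = 0  (should be 0).
Result: proj_W(v) = (0, 3/10, 9/10).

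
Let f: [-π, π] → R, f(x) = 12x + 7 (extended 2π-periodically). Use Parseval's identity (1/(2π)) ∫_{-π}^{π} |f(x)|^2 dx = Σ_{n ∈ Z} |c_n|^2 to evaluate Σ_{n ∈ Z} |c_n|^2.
Σ |c_n|^2 = 48π^2 + 49

Expand and integrate term by term over [-π, π]:
  ∫ (12x)^2 dx = 144·(2π^3/3); ∫ 2·12·(7)·x dx = 0 (odd integrand); ∫ 7^2 dx = 49·2π.
So (1/(2π)) ∫_{-π}^{π} (12x + 7)^2 dx = 144π^2/3 + 49 = 48π^2 + 49.
Parseval ⇒ Σ |c_n|^2 = 48π^2 + 49.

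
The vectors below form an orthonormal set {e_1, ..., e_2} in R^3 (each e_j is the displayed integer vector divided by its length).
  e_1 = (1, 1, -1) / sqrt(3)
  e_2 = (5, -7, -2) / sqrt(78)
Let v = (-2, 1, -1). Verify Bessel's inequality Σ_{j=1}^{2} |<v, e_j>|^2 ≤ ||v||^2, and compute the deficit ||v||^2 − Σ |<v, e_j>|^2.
Σ |<v, e_j>|^2 = 75/26; ||v||^2 = 6; deficit = 81/26

Write each e_j = u_j / sqrt(<u_j, u_j>) where u_j is the displayed integer vector. Then <v, e_j> = <v, u_j> / sqrt(<u_j, u_j>), so |<v, e_j>|^2 = <v, u_j>^2 / <u_j, u_j>.
Coefficients: <v, e_1> = 0/sqrt(3), <v, e_2> = -15/sqrt(78).
Square and sum: Σ |<v, e_j>|^2 = 75/26.
Compute ||v||^2 = v·v = 6.
Deficit = 6 − 75/26 = 81/26 ≥ 0, confirming Bessel's inequality. (The deficit equals ||v − Σ <v,e_j> e_j||^2, the squared distance from v to span{e_j}.)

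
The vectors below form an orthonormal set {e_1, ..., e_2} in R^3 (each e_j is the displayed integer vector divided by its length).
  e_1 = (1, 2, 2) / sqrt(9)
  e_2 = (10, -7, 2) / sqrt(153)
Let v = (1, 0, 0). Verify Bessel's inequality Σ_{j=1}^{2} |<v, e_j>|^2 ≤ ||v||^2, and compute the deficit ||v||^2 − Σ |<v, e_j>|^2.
Σ |<v, e_j>|^2 = 13/17; ||v||^2 = 1; deficit = 4/17

Write each e_j = u_j / sqrt(<u_j, u_j>) where u_j is the displayed integer vector. Then <v, e_j> = <v, u_j> / sqrt(<u_j, u_j>), so |<v, e_j>|^2 = <v, u_j>^2 / <u_j, u_j>.
Coefficients: <v, e_1> = 1/sqrt(9), <v, e_2> = 10/sqrt(153).
Square and sum: Σ |<v, e_j>|^2 = 13/17.
Compute ||v||^2 = v·v = 1.
Deficit = 1 − 13/17 = 4/17 ≥ 0, confirming Bessel's inequality. (The deficit equals ||v − Σ <v,e_j> e_j||^2, the squared distance from v to span{e_j}.)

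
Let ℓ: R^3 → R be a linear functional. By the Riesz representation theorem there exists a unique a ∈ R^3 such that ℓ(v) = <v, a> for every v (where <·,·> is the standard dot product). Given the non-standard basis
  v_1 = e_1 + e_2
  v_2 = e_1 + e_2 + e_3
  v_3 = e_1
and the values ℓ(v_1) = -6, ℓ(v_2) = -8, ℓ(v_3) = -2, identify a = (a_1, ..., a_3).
a = (-2, -4, -2)

Write a = (a_1, ..., a_3) in the standard basis. For each basis vector v_i, ℓ(v_i) = <v_i, a> is a linear equation in the a_j's. Collect the n equations into a matrix system V a = ℓ, where row i of V is v_i (expressed in the standard basis). Since V is invertible (lower-triangular with 1s on the diagonal, up to permutation), solve by back-substitution:
  V =
[[1, 1, 0],
 [1, 1, 1],
 [1, 0, 0]]
  V a = (-6, -8, -2)
Solving gives a = (-2, -4, -2).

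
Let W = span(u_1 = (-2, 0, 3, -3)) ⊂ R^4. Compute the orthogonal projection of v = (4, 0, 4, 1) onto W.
proj_W(v) = (-1/11, 0, 3/22, -3/22)

Set up U = [u_1 | ... | u_1] ∈ R^(4×1). The projector onto W = col(U) is P = U (U^T U)^(-1) U^T.
Compute U^T U =
  [22],
and U^T v = (1).
Solve U^T U · c = U^T v for the coefficients: c = (1/22). The projection is proj_W(v) = U c.
Check: (v - proj_W(v)) · u_1 = 0  (should be 0).
Result: proj_W(v) = (-1/11, 0, 3/22, -3/22).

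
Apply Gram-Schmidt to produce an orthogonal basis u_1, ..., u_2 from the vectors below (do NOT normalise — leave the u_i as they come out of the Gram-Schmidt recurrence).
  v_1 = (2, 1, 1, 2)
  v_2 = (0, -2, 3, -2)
Orthogonal basis:
  u_1 = (2, 1, 1, 2)
  u_2 = (3/5, -17/10, 33/10, -7/5)

Apply the Gram-Schmidt recurrence
  u_1 = v_1
  u_i = v_i − Σ_{j<i} ((v_i · u_j) / (u_j · u_j)) · u_j.

Step by step this gives:
  u_1 = (2, 1, 1, 2)
  u_2 = (3/5, -17/10, 33/10, -7/5)

Orthogonality check:
  u_2 · u_1 = 0 (should be 0)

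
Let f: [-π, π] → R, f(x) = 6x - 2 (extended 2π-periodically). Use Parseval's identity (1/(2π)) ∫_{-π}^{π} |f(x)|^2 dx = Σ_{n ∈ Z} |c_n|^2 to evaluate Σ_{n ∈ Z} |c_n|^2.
Σ |c_n|^2 = 12π^2 + 4

Expand and integrate term by term over [-π, π]:
  ∫ (6x)^2 dx = 36·(2π^3/3); ∫ 2·6·(-2)·x dx = 0 (odd integrand); ∫ (-2)^2 dx = 4·2π.
So (1/(2π)) ∫_{-π}^{π} (6x - 2)^2 dx = 36π^2/3 + 4 = 12π^2 + 4.
Parseval ⇒ Σ |c_n|^2 = 12π^2 + 4.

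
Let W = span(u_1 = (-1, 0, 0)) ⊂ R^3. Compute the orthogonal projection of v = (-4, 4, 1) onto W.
proj_W(v) = (-4, 0, 0)

Set up U = [u_1 | ... | u_1] ∈ R^(3×1). The projector onto W = col(U) is P = U (U^T U)^(-1) U^T.
Compute U^T U =
  [1],
and U^T v = (4).
Solve U^T U · c = U^T v for the coefficients: c = (4). The projection is proj_W(v) = U c.
Check: (v - proj_W(v)) · u_1 = 0  (should be 0).
Result: proj_W(v) = (-4, 0, 0).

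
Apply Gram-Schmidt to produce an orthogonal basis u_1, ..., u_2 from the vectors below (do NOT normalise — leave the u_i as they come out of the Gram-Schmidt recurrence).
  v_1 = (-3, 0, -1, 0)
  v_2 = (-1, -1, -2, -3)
Orthogonal basis:
  u_1 = (-3, 0, -1, 0)
  u_2 = (1/2, -1, -3/2, -3)

Apply the Gram-Schmidt recurrence
  u_1 = v_1
  u_i = v_i − Σ_{j<i} ((v_i · u_j) / (u_j · u_j)) · u_j.

Step by step this gives:
  u_1 = (-3, 0, -1, 0)
  u_2 = (1/2, -1, -3/2, -3)

Orthogonality check:
  u_2 · u_1 = 0 (should be 0)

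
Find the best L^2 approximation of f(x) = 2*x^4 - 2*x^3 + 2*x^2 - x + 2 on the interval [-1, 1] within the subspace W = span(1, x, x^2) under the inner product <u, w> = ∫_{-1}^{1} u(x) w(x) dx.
g(x) = 26*x^2/7 - 11*x/5 + 64/35

The best approximation g ∈ W is the orthogonal projection of f onto W. Writing g = a_0 + a_1 x + a_2 x^2, the coefficients solve the normal equations G · a = b where
  G_{ij} = <φ_i, φ_j> and b_i = <f, φ_i>, with φ_0 = 1, φ_1 = x, φ_2 = x^2.
G =
  [2, 0, 2/3]
  [0, 2/3, 0]
  [2/3, 0, 2/5],
b = (92/15, -22/15, 284/105).
Solving gives a_0 = 64/35, a_1 = -11/5, a_2 = 26/7, so
  g(x) = 26*x^2/7 - 11*x/5 + 64/35.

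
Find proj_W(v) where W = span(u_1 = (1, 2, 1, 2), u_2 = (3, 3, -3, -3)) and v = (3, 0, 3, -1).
proj_W(v) = (13/20, 21/20, 3/20, 11/20)

Set up U = [u_1 | ... | u_2] ∈ R^(4×2). The projector onto W = col(U) is P = U (U^T U)^(-1) U^T.
Compute U^T U =
  [10, 0]
  [0, 36],
and U^T v = (4, 3).
Solve U^T U · c = U^T v for the coefficients: c = (2/5, 1/12). The projection is proj_W(v) = U c.
Check: (v - proj_W(v)) · u_1 = 0  (should be 0).
Check: (v - proj_W(v)) · u_2 = 0  (should be 0).
Result: proj_W(v) = (13/20, 21/20, 3/20, 11/20).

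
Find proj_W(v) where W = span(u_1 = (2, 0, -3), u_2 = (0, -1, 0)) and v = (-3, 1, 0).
proj_W(v) = (-12/13, 1, 18/13)

Set up U = [u_1 | ... | u_2] ∈ R^(3×2). The projector onto W = col(U) is P = U (U^T U)^(-1) U^T.
Compute U^T U =
  [13, 0]
  [0, 1],
and U^T v = (-6, -1).
Solve U^T U · c = U^T v for the coefficients: c = (-6/13, -1). The projection is proj_W(v) = U c.
Check: (v - proj_W(v)) · u_1 = 0  (should be 0).
Check: (v - proj_W(v)) · u_2 = 0  (should be 0).
Result: proj_W(v) = (-12/13, 1, 18/13).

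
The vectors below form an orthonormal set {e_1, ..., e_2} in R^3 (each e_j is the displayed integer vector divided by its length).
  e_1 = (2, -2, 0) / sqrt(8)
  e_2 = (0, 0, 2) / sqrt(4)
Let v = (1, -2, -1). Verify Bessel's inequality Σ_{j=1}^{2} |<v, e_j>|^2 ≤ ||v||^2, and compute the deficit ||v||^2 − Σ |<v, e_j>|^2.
Σ |<v, e_j>|^2 = 11/2; ||v||^2 = 6; deficit = 1/2

Write each e_j = u_j / sqrt(<u_j, u_j>) where u_j is the displayed integer vector. Then <v, e_j> = <v, u_j> / sqrt(<u_j, u_j>), so |<v, e_j>|^2 = <v, u_j>^2 / <u_j, u_j>.
Coefficients: <v, e_1> = 6/sqrt(8), <v, e_2> = -2/sqrt(4).
Square and sum: Σ |<v, e_j>|^2 = 11/2.
Compute ||v||^2 = v·v = 6.
Deficit = 6 − 11/2 = 1/2 ≥ 0, confirming Bessel's inequality. (The deficit equals ||v − Σ <v,e_j> e_j||^2, the squared distance from v to span{e_j}.)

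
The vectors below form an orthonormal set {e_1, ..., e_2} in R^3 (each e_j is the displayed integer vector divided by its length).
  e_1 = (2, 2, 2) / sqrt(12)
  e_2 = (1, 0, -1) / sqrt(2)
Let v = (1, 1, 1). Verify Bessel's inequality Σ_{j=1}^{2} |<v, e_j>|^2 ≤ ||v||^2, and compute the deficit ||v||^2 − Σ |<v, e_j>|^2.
Σ |<v, e_j>|^2 = 3; ||v||^2 = 3; deficit = 0

Write each e_j = u_j / sqrt(<u_j, u_j>) where u_j is the displayed integer vector. Then <v, e_j> = <v, u_j> / sqrt(<u_j, u_j>), so |<v, e_j>|^2 = <v, u_j>^2 / <u_j, u_j>.
Coefficients: <v, e_1> = 6/sqrt(12), <v, e_2> = 0/sqrt(2).
Square and sum: Σ |<v, e_j>|^2 = 3.
Compute ||v||^2 = v·v = 3.
Deficit = 3 − 3 = 0 ≥ 0, confirming Bessel's inequality. (The deficit equals ||v − Σ <v,e_j> e_j||^2, the squared distance from v to span{e_j}.)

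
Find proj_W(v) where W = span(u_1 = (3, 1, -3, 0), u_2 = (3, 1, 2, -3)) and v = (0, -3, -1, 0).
proj_W(v) = (-225/421, -75/421, -250/421, 285/421)

Set up U = [u_1 | ... | u_2] ∈ R^(4×2). The projector onto W = col(U) is P = U (U^T U)^(-1) U^T.
Compute U^T U =
  [19, 4]
  [4, 23],
and U^T v = (0, -5).
Solve U^T U · c = U^T v for the coefficients: c = (20/421, -95/421). The projection is proj_W(v) = U c.
Check: (v - proj_W(v)) · u_1 = 0  (should be 0).
Check: (v - proj_W(v)) · u_2 = 0  (should be 0).
Result: proj_W(v) = (-225/421, -75/421, -250/421, 285/421).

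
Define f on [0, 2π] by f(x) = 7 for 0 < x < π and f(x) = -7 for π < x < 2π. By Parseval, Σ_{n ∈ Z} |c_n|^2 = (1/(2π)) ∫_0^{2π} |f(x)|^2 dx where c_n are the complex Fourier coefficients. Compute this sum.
Σ |c_n|^2 = 49

Parseval equates the L^2 energy of f (normalised by 1/(2π)) with the ℓ^2 sum of its Fourier coefficients: (1/(2π)) ∫_0^{2π} |f|^2 = Σ |c_n|^2.
Compute the left side: (1/(2π)) [∫_0^π 7^2 dx + ∫_π^{2π} (-7)^2 dx] = (1/(2π)) · (49π + 49π) = (49 + 49)/2 = 49.
So Σ_{n ∈ Z} |c_n|^2 = 49.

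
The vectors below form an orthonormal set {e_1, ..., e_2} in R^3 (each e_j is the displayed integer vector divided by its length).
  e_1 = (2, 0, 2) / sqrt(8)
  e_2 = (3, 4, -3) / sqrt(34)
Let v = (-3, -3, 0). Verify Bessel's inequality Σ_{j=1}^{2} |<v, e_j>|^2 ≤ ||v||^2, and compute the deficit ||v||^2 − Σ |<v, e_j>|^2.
Σ |<v, e_j>|^2 = 297/17; ||v||^2 = 18; deficit = 9/17

Write each e_j = u_j / sqrt(<u_j, u_j>) where u_j is the displayed integer vector. Then <v, e_j> = <v, u_j> / sqrt(<u_j, u_j>), so |<v, e_j>|^2 = <v, u_j>^2 / <u_j, u_j>.
Coefficients: <v, e_1> = -6/sqrt(8), <v, e_2> = -21/sqrt(34).
Square and sum: Σ |<v, e_j>|^2 = 297/17.
Compute ||v||^2 = v·v = 18.
Deficit = 18 − 297/17 = 9/17 ≥ 0, confirming Bessel's inequality. (The deficit equals ||v − Σ <v,e_j> e_j||^2, the squared distance from v to span{e_j}.)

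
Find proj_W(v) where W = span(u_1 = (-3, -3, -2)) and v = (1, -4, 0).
proj_W(v) = (-27/22, -27/22, -9/11)

Set up U = [u_1 | ... | u_1] ∈ R^(3×1). The projector onto W = col(U) is P = U (U^T U)^(-1) U^T.
Compute U^T U =
  [22],
and U^T v = (9).
Solve U^T U · c = U^T v for the coefficients: c = (9/22). The projection is proj_W(v) = U c.
Check: (v - proj_W(v)) · u_1 = 0  (should be 0).
Result: proj_W(v) = (-27/22, -27/22, -9/11).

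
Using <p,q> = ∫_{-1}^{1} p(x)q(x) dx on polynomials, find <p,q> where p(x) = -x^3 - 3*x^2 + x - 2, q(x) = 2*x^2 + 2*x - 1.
<p,q> = 22/15

Expand the product: p(x)·q(x) = -2*x^5 - 8*x^4 - 3*x^3 + x^2 - 5*x + 2.
∫_{-1}^{1} of each monomial x^k gives [2/(k+1) if k even, 0 if k odd]. Integrating term-by-term (or equivalently evaluating the antiderivative F(x) = -x^6/3 - 8*x^5/5 - 3*x^4/4 + x^3/3 - 5*x^2/2 + 2*x at the endpoints):
  F(1) − F(−1) = -57/20 − (-259/60) = 22/15.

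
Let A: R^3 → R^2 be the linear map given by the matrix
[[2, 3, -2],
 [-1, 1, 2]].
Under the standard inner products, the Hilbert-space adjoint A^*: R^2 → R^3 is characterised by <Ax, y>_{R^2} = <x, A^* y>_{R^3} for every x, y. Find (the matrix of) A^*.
A^* = A^T =
[[2, -1],
 [3, 1],
 [-2, 2]]

For real matrices with standard dot products, the defining identity <Ax, y> = <x, A^* y> gives (Ax)^T y = x^T (A^*) y, i.e. x^T A^T y = x^T (A^*) y. Since this holds for all x, y, we must have A^* = A^T. Therefore
A^* =
[[2, -1],
 [3, 1],
 [-2, 2]].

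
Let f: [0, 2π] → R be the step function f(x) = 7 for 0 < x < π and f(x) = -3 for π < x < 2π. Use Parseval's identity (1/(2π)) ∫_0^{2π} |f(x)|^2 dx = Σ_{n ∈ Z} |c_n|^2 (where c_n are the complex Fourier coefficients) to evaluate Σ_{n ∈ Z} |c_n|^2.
Σ |c_n|^2 = 29

Parseval equates the L^2 energy of f (normalised by 1/(2π)) with the ℓ^2 sum of its Fourier coefficients: (1/(2π)) ∫_0^{2π} |f|^2 = Σ |c_n|^2.
Compute the left side: (1/(2π)) [∫_0^π 7^2 dx + ∫_π^{2π} (-3)^2 dx] = (1/(2π)) · (49π + 9π) = (49 + 9)/2 = 29.
So Σ_{n ∈ Z} |c_n|^2 = 29.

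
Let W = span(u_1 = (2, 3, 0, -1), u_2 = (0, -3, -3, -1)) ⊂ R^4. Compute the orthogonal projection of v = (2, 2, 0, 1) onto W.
proj_W(v) = (115/101, 423/202, 39/101, -89/202)

Set up U = [u_1 | ... | u_2] ∈ R^(4×2). The projector onto W = col(U) is P = U (U^T U)^(-1) U^T.
Compute U^T U =
  [14, -8]
  [-8, 19],
and U^T v = (9, -7).
Solve U^T U · c = U^T v for the coefficients: c = (115/202, -13/101). The projection is proj_W(v) = U c.
Check: (v - proj_W(v)) · u_1 = 0  (should be 0).
Check: (v - proj_W(v)) · u_2 = 0  (should be 0).
Result: proj_W(v) = (115/101, 423/202, 39/101, -89/202).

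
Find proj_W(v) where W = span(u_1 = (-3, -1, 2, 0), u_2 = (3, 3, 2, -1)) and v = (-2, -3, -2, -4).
proj_W(v) = (-165/86, -505/258, -175/129, 85/129)

Set up U = [u_1 | ... | u_2] ∈ R^(4×2). The projector onto W = col(U) is P = U (U^T U)^(-1) U^T.
Compute U^T U =
  [14, -8]
  [-8, 23],
and U^T v = (5, -15).
Solve U^T U · c = U^T v for the coefficients: c = (-5/258, -85/129). The projection is proj_W(v) = U c.
Check: (v - proj_W(v)) · u_1 = 0  (should be 0).
Check: (v - proj_W(v)) · u_2 = 0  (should be 0).
Result: proj_W(v) = (-165/86, -505/258, -175/129, 85/129).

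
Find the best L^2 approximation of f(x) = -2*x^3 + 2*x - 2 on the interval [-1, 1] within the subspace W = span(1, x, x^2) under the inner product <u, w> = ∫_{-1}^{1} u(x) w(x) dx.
g(x) = 4*x/5 - 2

The best approximation g ∈ W is the orthogonal projection of f onto W. Writing g = a_0 + a_1 x + a_2 x^2, the coefficients solve the normal equations G · a = b where
  G_{ij} = <φ_i, φ_j> and b_i = <f, φ_i>, with φ_0 = 1, φ_1 = x, φ_2 = x^2.
G =
  [2, 0, 2/3]
  [0, 2/3, 0]
  [2/3, 0, 2/5],
b = (-4, 8/15, -4/3).
Solving gives a_0 = -2, a_1 = 4/5, a_2 = 0, so
  g(x) = 4*x/5 - 2.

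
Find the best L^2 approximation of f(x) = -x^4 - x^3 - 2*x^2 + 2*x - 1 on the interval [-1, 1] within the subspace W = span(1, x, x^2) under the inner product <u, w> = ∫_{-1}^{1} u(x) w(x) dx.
g(x) = -20*x^2/7 + 7*x/5 - 32/35

The best approximation g ∈ W is the orthogonal projection of f onto W. Writing g = a_0 + a_1 x + a_2 x^2, the coefficients solve the normal equations G · a = b where
  G_{ij} = <φ_i, φ_j> and b_i = <f, φ_i>, with φ_0 = 1, φ_1 = x, φ_2 = x^2.
G =
  [2, 0, 2/3]
  [0, 2/3, 0]
  [2/3, 0, 2/5],
b = (-56/15, 14/15, -184/105).
Solving gives a_0 = -32/35, a_1 = 7/5, a_2 = -20/7, so
  g(x) = -20*x^2/7 + 7*x/5 - 32/35.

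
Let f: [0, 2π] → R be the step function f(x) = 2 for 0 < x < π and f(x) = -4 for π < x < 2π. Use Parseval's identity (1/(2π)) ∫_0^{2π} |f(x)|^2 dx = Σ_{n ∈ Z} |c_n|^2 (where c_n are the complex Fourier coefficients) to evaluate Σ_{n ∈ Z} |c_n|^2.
Σ |c_n|^2 = 10

Parseval equates the L^2 energy of f (normalised by 1/(2π)) with the ℓ^2 sum of its Fourier coefficients: (1/(2π)) ∫_0^{2π} |f|^2 = Σ |c_n|^2.
Compute the left side: (1/(2π)) [∫_0^π 2^2 dx + ∫_π^{2π} (-4)^2 dx] = (1/(2π)) · (4π + 16π) = (4 + 16)/2 = 10.
So Σ_{n ∈ Z} |c_n|^2 = 10.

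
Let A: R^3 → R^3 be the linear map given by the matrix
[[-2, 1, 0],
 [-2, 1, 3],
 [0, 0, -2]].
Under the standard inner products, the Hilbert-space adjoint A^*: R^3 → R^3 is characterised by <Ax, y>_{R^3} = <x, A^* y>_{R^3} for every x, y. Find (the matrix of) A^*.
A^* = A^T =
[[-2, -2, 0],
 [1, 1, 0],
 [0, 3, -2]]

For real matrices with standard dot products, the defining identity <Ax, y> = <x, A^* y> gives (Ax)^T y = x^T (A^*) y, i.e. x^T A^T y = x^T (A^*) y. Since this holds for all x, y, we must have A^* = A^T. Therefore
A^* =
[[-2, -2, 0],
 [1, 1, 0],
 [0, 3, -2]].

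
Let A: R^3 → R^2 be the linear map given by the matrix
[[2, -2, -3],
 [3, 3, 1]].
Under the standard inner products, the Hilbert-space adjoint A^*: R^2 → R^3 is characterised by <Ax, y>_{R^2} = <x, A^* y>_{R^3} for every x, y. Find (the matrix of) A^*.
A^* = A^T =
[[2, 3],
 [-2, 3],
 [-3, 1]]

For real matrices with standard dot products, the defining identity <Ax, y> = <x, A^* y> gives (Ax)^T y = x^T (A^*) y, i.e. x^T A^T y = x^T (A^*) y. Since this holds for all x, y, we must have A^* = A^T. Therefore
A^* =
[[2, 3],
 [-2, 3],
 [-3, 1]].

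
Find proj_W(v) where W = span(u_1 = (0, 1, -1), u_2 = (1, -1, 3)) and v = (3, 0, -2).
proj_W(v) = (1/3, 4/3, -2/3)

Set up U = [u_1 | ... | u_2] ∈ R^(3×2). The projector onto W = col(U) is P = U (U^T U)^(-1) U^T.
Compute U^T U =
  [2, -4]
  [-4, 11],
and U^T v = (2, -3).
Solve U^T U · c = U^T v for the coefficients: c = (5/3, 1/3). The projection is proj_W(v) = U c.
Check: (v - proj_W(v)) · u_1 = 0  (should be 0).
Check: (v - proj_W(v)) · u_2 = 0  (should be 0).
Result: proj_W(v) = (1/3, 4/3, -2/3).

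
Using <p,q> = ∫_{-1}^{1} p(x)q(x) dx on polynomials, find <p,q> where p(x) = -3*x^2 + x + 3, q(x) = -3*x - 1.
<p,q> = -6

Expand the product: p(x)·q(x) = 9*x^3 - 10*x - 3.
∫_{-1}^{1} of each monomial x^k gives [2/(k+1) if k even, 0 if k odd]. Integrating term-by-term (or equivalently evaluating the antiderivative F(x) = 9*x^4/4 - 5*x^2 - 3*x at the endpoints):
  F(1) − F(−1) = -23/4 − (1/4) = -6.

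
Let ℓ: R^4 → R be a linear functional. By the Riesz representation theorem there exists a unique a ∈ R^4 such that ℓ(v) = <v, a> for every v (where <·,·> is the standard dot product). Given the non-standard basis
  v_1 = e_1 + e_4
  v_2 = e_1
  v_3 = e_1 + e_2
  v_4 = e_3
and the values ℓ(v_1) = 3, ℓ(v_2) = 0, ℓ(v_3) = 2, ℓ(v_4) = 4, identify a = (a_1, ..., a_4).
a = (0, 2, 4, 3)

Write a = (a_1, ..., a_4) in the standard basis. For each basis vector v_i, ℓ(v_i) = <v_i, a> is a linear equation in the a_j's. Collect the n equations into a matrix system V a = ℓ, where row i of V is v_i (expressed in the standard basis). Since V is invertible (lower-triangular with 1s on the diagonal, up to permutation), solve by back-substitution:
  V =
[[1, 0, 0, 1],
 [1, 0, 0, 0],
 [1, 1, 0, 0],
 [0, 0, 1, 0]]
  V a = (3, 0, 2, 4)
Solving gives a = (0, 2, 4, 3).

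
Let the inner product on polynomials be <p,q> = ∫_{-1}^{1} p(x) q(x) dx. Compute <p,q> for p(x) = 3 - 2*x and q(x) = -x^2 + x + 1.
<p,q> = 8/3

Expand the product: p(x)·q(x) = 2*x^3 - 5*x^2 + x + 3.
∫_{-1}^{1} of each monomial x^k gives [2/(k+1) if k even, 0 if k odd]. Integrating term-by-term (or equivalently evaluating the antiderivative F(x) = x^4/2 - 5*x^3/3 + x^2/2 + 3*x at the endpoints):
  F(1) − F(−1) = 7/3 − (-1/3) = 8/3.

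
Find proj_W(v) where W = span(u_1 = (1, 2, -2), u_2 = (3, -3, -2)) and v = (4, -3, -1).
proj_W(v) = (598/197, -667/197, -368/197)

Set up U = [u_1 | ... | u_2] ∈ R^(3×2). The projector onto W = col(U) is P = U (U^T U)^(-1) U^T.
Compute U^T U =
  [9, 1]
  [1, 22],
and U^T v = (0, 23).
Solve U^T U · c = U^T v for the coefficients: c = (-23/197, 207/197). The projection is proj_W(v) = U c.
Check: (v - proj_W(v)) · u_1 = 0  (should be 0).
Check: (v - proj_W(v)) · u_2 = 0  (should be 0).
Result: proj_W(v) = (598/197, -667/197, -368/197).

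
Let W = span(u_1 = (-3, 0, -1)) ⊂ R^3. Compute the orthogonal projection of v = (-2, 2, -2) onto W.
proj_W(v) = (-12/5, 0, -4/5)

Set up U = [u_1 | ... | u_1] ∈ R^(3×1). The projector onto W = col(U) is P = U (U^T U)^(-1) U^T.
Compute U^T U =
  [10],
and U^T v = (8).
Solve U^T U · c = U^T v for the coefficients: c = (4/5). The projection is proj_W(v) = U c.
Check: (v - proj_W(v)) · u_1 = 0  (should be 0).
Result: proj_W(v) = (-12/5, 0, -4/5).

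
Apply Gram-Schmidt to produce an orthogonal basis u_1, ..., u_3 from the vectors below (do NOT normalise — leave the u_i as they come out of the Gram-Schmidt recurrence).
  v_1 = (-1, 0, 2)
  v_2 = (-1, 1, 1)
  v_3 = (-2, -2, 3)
Orthogonal basis:
  u_1 = (-1, 0, 2)
  u_2 = (-2/5, 1, -1/5)
  u_3 = (-1, -1/2, -1/2)

Apply the Gram-Schmidt recurrence
  u_1 = v_1
  u_i = v_i − Σ_{j<i} ((v_i · u_j) / (u_j · u_j)) · u_j.

Step by step this gives:
  u_1 = (-1, 0, 2)
  u_2 = (-2/5, 1, -1/5)
  u_3 = (-1, -1/2, -1/2)

Orthogonality check:
  u_2 · u_1 = 0 (should be 0)
  u_3 · u_1 = 0 (should be 0)
  u_3 · u_2 = 0 (should be 0)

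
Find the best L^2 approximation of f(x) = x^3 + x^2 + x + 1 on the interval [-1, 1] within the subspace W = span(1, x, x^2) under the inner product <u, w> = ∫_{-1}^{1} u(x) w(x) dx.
g(x) = x^2 + 8*x/5 + 1

The best approximation g ∈ W is the orthogonal projection of f onto W. Writing g = a_0 + a_1 x + a_2 x^2, the coefficients solve the normal equations G · a = b where
  G_{ij} = <φ_i, φ_j> and b_i = <f, φ_i>, with φ_0 = 1, φ_1 = x, φ_2 = x^2.
G =
  [2, 0, 2/3]
  [0, 2/3, 0]
  [2/3, 0, 2/5],
b = (8/3, 16/15, 16/15).
Solving gives a_0 = 1, a_1 = 8/5, a_2 = 1, so
  g(x) = x^2 + 8*x/5 + 1.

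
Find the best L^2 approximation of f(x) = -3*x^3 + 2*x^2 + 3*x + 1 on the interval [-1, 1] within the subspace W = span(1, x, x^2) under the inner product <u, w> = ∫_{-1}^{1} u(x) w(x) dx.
g(x) = 2*x^2 + 6*x/5 + 1

The best approximation g ∈ W is the orthogonal projection of f onto W. Writing g = a_0 + a_1 x + a_2 x^2, the coefficients solve the normal equations G · a = b where
  G_{ij} = <φ_i, φ_j> and b_i = <f, φ_i>, with φ_0 = 1, φ_1 = x, φ_2 = x^2.
G =
  [2, 0, 2/3]
  [0, 2/3, 0]
  [2/3, 0, 2/5],
b = (10/3, 4/5, 22/15).
Solving gives a_0 = 1, a_1 = 6/5, a_2 = 2, so
  g(x) = 2*x^2 + 6*x/5 + 1.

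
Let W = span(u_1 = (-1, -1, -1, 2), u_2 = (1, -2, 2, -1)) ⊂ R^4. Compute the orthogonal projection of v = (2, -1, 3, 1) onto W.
proj_W(v) = (50/61, -121/61, 107/61, -43/61)

Set up U = [u_1 | ... | u_2] ∈ R^(4×2). The projector onto W = col(U) is P = U (U^T U)^(-1) U^T.
Compute U^T U =
  [7, -3]
  [-3, 10],
and U^T v = (-2, 9).
Solve U^T U · c = U^T v for the coefficients: c = (7/61, 57/61). The projection is proj_W(v) = U c.
Check: (v - proj_W(v)) · u_1 = 0  (should be 0).
Check: (v - proj_W(v)) · u_2 = 0  (should be 0).
Result: proj_W(v) = (50/61, -121/61, 107/61, -43/61).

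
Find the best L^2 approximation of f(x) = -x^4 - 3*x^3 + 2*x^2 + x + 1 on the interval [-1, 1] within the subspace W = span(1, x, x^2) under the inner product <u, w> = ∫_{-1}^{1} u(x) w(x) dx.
g(x) = 8*x^2/7 - 4*x/5 + 38/35

The best approximation g ∈ W is the orthogonal projection of f onto W. Writing g = a_0 + a_1 x + a_2 x^2, the coefficients solve the normal equations G · a = b where
  G_{ij} = <φ_i, φ_j> and b_i = <f, φ_i>, with φ_0 = 1, φ_1 = x, φ_2 = x^2.
G =
  [2, 0, 2/3]
  [0, 2/3, 0]
  [2/3, 0, 2/5],
b = (44/15, -8/15, 124/105).
Solving gives a_0 = 38/35, a_1 = -4/5, a_2 = 8/7, so
  g(x) = 8*x^2/7 - 4*x/5 + 38/35.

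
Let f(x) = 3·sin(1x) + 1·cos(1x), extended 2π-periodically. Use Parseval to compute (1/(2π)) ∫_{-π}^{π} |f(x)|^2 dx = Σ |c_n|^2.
Σ |c_n|^2 = 5

Expand |f|^2 and use orthogonality of {sin(nx), cos(mx)} on [-π, π]:
  ∫_{-π}^{π} sin(nx)^2 dx = π, ∫ cos(mx)^2 dx = π, and cross terms integrate to 0.
So ∫_{-π}^{π} f(x)^2 dx = 3^2 · π + 1^2 · π = (9 + 1)π.
Divide by 2π: (9 + 1)/2 = 5.
By Parseval, this equals Σ |c_n|^2.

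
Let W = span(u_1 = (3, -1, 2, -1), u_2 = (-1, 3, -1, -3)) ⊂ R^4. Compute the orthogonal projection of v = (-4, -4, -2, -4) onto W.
proj_W(v) = (-8/5, 56/55, -62/55, -4/55)

Set up U = [u_1 | ... | u_2] ∈ R^(4×2). The projector onto W = col(U) is P = U (U^T U)^(-1) U^T.
Compute U^T U =
  [15, -5]
  [-5, 20],
and U^T v = (-8, 6).
Solve U^T U · c = U^T v for the coefficients: c = (-26/55, 2/11). The projection is proj_W(v) = U c.
Check: (v - proj_W(v)) · u_1 = 0  (should be 0).
Check: (v - proj_W(v)) · u_2 = 0  (should be 0).
Result: proj_W(v) = (-8/5, 56/55, -62/55, -4/55).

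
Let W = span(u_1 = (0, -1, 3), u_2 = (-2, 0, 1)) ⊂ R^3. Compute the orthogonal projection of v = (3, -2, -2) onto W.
proj_W(v) = (136/41, -4/41, -56/41)

Set up U = [u_1 | ... | u_2] ∈ R^(3×2). The projector onto W = col(U) is P = U (U^T U)^(-1) U^T.
Compute U^T U =
  [10, 3]
  [3, 5],
and U^T v = (-4, -8).
Solve U^T U · c = U^T v for the coefficients: c = (4/41, -68/41). The projection is proj_W(v) = U c.
Check: (v - proj_W(v)) · u_1 = 0  (should be 0).
Check: (v - proj_W(v)) · u_2 = 0  (should be 0).
Result: proj_W(v) = (136/41, -4/41, -56/41).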